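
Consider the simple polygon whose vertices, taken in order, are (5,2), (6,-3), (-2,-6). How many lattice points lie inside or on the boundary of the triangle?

24

The shoelace formula gives twice the area as |(5·(-3) − 6·2) + (6·(-6) − (-2)·(-3)) + ((-2)·2 − 5·(-6))| = 43, so the area is 43/2.
The number of boundary lattice points is Σ gcd(|Δx|,|Δy|) = gcd(1,5) + gcd(8,3) + gcd(7,8) = 1+1+1 = 3.
Pick's theorem gives I = A − B/2 + 1 = 43/2 − 3/2 + 1 = 21, so the closed region contains I + B = 21 + 3 = 24 lattice points.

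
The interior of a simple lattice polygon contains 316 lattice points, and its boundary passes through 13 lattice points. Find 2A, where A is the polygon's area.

By Pick's theorem, A = I + B/2 − 1 = 316 + 13/2 − 1 = 643/2.
Hence 2A = 643.

643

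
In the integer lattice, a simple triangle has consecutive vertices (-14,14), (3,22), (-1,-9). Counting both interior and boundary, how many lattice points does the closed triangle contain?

The shoelace formula gives twice the area as |[(-14)·22 − 3·14] + [3·(-9) − (-1)·22] + [(-1)·14 − (-14)·(-9)]| = 495, so the area is 495/2.
Summing gcd(|Δx|,|Δy|) over the edges gives the boundary count: gcd(17,8) + gcd(4,31) + gcd(13,23) = 1+1+1 = 3.
Pick's theorem gives I = A − B/2 + 1 = 495/2 − 3/2 + 1 = 247, so the closed region contains I + B = 247 + 3 = 250 lattice points.

250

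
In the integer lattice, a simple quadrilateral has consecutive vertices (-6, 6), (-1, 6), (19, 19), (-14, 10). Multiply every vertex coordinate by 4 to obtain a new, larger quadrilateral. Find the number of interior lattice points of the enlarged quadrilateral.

Using the shoelace formula, 2A = |[(-6)·6 − (-1)·6] + [(-1)·19 − 19·6] + [19·10 − (-14)·19] + [(-14)·6 − (-6)·10]| = 269, so the area is 134.5.
Summing gcd(|Δx|,|Δy|) over the edges gives the boundary count: gcd(5,0) + gcd(20,13) + gcd(33,9) + gcd(8,4) = 5+1+3+4 = 13.
Scaling by 4 multiplies the area by 4² = 16 (so the new area is 2152) and multiplies the boundary lattice-point count by 4, giving 52.
By Pick's theorem, the interior count of the dilated polygon is 2152 − 52/2 + 1 = 2127.

2127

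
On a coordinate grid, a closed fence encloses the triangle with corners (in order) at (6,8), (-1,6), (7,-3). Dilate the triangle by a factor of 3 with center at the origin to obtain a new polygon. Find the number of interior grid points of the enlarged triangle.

Using the shoelace formula, 2A = |[6·6 − (-1)·8] + [(-1)·(-3) − 7·6] + [7·8 − 6·(-3)]| = 79, so the area is 39.5.
Summing gcd(|Δx|,|Δy|) over the edges gives the boundary count: gcd(7,2) + gcd(8,9) + gcd(1,11) = 1+1+1 = 3.
Scaling by 3 multiplies the area by 3² = 9 (so the new area is 355.5) and multiplies the boundary lattice-point count by 3, giving 9.
By Pick's theorem, the interior count of the dilated polygon is 355.5 − 9/2 + 1 = 352.

352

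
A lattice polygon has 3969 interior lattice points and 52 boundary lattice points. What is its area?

By Pick's theorem, A = I + B/2 − 1 = 3969 + 52/2 − 1 = 3994.

3994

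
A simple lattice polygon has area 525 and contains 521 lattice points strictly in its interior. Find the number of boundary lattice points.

Pick's theorem gives A = I + B/2 − 1, so B = 2(A − I + 1) = 2(525 − 521 + 1) = 10.

10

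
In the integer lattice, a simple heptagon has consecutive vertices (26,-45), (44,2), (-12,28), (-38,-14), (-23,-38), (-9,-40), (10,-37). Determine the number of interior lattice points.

3724

By the shoelace formula, twice the signed area is |[26·2 − 44·(-45)] + [44·28 − (-12)·2] + [(-12)·(-14) − (-38)·28] + [(-38)·(-38) − (-23)·(-14)] + [(-23)·(-40) − (-9)·(-38)] + [(-9)·(-37) − 10·(-40)] + [10·(-45) − 26·(-37)]| = 7465, so the area is 7465/2.
The number of boundary lattice points is Σ gcd(|Δx|,|Δy|) = gcd(18,47) + gcd(56,26) + gcd(26,42) + gcd(15,24) + gcd(14,2) + gcd(19,3) + gcd(16,8) = 1+2+2+3+2+1+8 = 19.
Pick's theorem gives I = A − B/2 + 1 = 7465/2 − 19/2 + 1 = 3724.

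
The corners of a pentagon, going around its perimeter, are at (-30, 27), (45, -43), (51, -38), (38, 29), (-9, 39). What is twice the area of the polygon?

6151

By the shoelace formula, twice the signed area is |[(-30)·(-43) − 45·27] + [45·(-38) − 51·(-43)] + [51·29 − 38·(-38)] + [38·39 − (-9)·29] + [(-9)·27 − (-30)·39]| = 6151, so the area is 3075.5.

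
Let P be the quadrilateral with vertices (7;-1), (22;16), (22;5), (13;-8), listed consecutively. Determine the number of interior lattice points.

By the shoelace formula, twice the signed area is |(7·16 − 22·(-1)) + (22·5 − 22·16) + (22·(-8) − 13·5) + (13·(-1) − 7·(-8))| = 306, so the area is 153.
Along each edge there are gcd(|Δx|,|Δy|)+1 lattice points, so counting each shared vertex once the boundary has gcd(15,17) + gcd(0,11) + gcd(9,13) + gcd(6,7) = 1+11+1+1 = 14.
Pick's theorem gives I = A − B/2 + 1 = 153 − 14/2 + 1 = 147.

147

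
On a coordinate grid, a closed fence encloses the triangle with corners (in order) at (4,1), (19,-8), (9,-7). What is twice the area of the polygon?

By the shoelace formula, twice the signed area is |[4·(-8) − 19·1] + [19·(-7) − 9·(-8)] + [9·1 − 4·(-7)]| = 75, so the area is 75/2.

75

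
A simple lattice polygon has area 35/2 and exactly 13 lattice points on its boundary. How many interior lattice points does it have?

12

From Pick's theorem, I = A − B/2 + 1 = 35/2 − 13/2 + 1 = 12.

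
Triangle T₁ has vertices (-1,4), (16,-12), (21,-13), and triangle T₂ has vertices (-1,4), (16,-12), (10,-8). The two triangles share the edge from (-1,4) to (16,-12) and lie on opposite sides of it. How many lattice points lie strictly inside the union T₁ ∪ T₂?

The union is the simple quadrilateral with vertices (-1,4), (21,-13), (16,-12), (10,-8) in order.
Using the shoelace formula, 2A = |((-1)·(-13) − 21·4) + (21·(-12) − 16·(-13)) + (16·(-8) − 10·(-12)) + (10·4 − (-1)·(-8))| = 91, so the area is 91/2.
The number of boundary lattice points is Σ gcd(|Δx|,|Δy|) = gcd(22,17) + gcd(5,1) + gcd(6,4) + gcd(11,12) = 1+1+2+1 = 5.
By Pick's theorem I = A − B/2 + 1 = 91/2 − 5/2 + 1 = 44.

44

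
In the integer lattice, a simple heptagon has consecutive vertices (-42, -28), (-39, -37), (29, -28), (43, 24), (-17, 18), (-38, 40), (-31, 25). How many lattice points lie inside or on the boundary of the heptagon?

3969

The shoelace formula gives twice the area as |((-42)·(-37) − (-39)·(-28)) + ((-39)·(-28) − 29·(-37)) + (29·24 − 43·(-28)) + (43·18 − (-17)·24) + ((-17)·40 − (-38)·18) + ((-38)·25 − (-31)·40) + ((-31)·(-28) − (-42)·25)| = 7921, so the area is 3960.5.
Summing gcd(|Δx|,|Δy|) over the edges gives the boundary count: gcd(3,9) + gcd(68,9) + gcd(14,52) + gcd(60,6) + gcd(21,22) + gcd(7,15) + gcd(11,53) = 3+1+2+6+1+1+1 = 15.
Pick's theorem gives I = A − B/2 + 1 = 3960.5 − 15/2 + 1 = 3954, so the closed region contains I + B = 3954 + 15 = 3969 lattice points.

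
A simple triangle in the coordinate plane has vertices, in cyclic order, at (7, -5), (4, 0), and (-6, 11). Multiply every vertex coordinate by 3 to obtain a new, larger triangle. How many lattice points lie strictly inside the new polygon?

By the shoelace formula, twice the signed area is |[7·0 − 4·(-5)] + [4·11 − (-6)·0] + [(-6)·(-5) − 7·11]| = 17, so the area is 17/2.
Summing gcd(|Δx|,|Δy|) over the edges gives the boundary count: gcd(3,5) + gcd(10,11) + gcd(13,16) = 1+1+1 = 3.
Scaling by 3 multiplies the area by 3² = 9 (so the new area is 76.5) and multiplies the boundary lattice-point count by 3, giving 9.
By Pick's theorem, the interior count of the dilated polygon is 76.5 − 9/2 + 1 = 73.

73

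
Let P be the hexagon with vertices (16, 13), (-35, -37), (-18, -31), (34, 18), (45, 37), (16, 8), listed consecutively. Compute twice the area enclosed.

1308

By the shoelace formula, twice the signed area is |[16·(-37) − (-35)·13] + [(-35)·(-31) − (-18)·(-37)] + [(-18)·18 − 34·(-31)] + [34·37 − 45·18] + [45·8 − 16·37] + [16·13 − 16·8]| = 1308, so the area is 654.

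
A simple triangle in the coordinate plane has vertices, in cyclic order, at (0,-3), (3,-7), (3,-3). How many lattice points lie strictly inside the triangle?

3

By the shoelace formula, twice the signed area is |(0·(-7) − 3·(-3)) + (3·(-3) − 3·(-7)) + (3·(-3) − 0·(-3))| = 12, so the area is 6.
Along each edge there are gcd(|Δx|,|Δy|)+1 lattice points, so counting each shared vertex once the boundary has gcd(3,4) + gcd(0,4) + gcd(3,0) = 1+4+3 = 8.
Pick's theorem gives I = A − B/2 + 1 = 6 − 8/2 + 1 = 3.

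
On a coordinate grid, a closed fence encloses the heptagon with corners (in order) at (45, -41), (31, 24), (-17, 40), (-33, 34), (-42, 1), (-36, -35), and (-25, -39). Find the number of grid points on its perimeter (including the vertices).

31

The number of boundary lattice points is Σ gcd(|Δx|,|Δy|) = gcd(14,65) + gcd(48,16) + gcd(16,6) + gcd(9,33) + gcd(6,36) + gcd(11,4) + gcd(70,2) = 1+16+2+3+6+1+2 = 31.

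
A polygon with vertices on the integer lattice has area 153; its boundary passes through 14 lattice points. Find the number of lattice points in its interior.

Pick's theorem A = I + B/2 − 1 rearranges to I = A − B/2 + 1 = 153 − 14/2 + 1 = 147.

147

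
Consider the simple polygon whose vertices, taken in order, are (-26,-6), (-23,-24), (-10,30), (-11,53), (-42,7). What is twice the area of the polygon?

1939

Using the shoelace formula, 2A = |((-26)·(-24) − (-23)·(-6)) + ((-23)·30 − (-10)·(-24)) + ((-10)·53 − (-11)·30) + ((-11)·7 − (-42)·53) + ((-42)·(-6) − (-26)·7)| = 1939, so the area is 969.5.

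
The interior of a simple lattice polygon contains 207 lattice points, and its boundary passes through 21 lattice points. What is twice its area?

433

By Pick's theorem, A = I + B/2 − 1 = 207 + 21/2 − 1 = 433/2.
Hence 2A = 433.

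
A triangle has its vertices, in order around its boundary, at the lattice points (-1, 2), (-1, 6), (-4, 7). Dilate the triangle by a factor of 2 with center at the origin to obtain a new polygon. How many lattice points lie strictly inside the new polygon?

19

By the shoelace formula, twice the signed area is |((-1)·6 − (-1)·2) + ((-1)·7 − (-4)·6) + ((-4)·2 − (-1)·7)| = 12, so the area is 6.
Summing gcd(|Δx|,|Δy|) over the edges gives the boundary count: gcd(0,4) + gcd(3,1) + gcd(3,5) = 4+1+1 = 6.
Scaling by 2 multiplies the area by 2² = 4 (so the new area is 24) and multiplies the boundary lattice-point count by 2, giving 12.
By Pick's theorem, the interior count of the dilated polygon is 24 − 12/2 + 1 = 19.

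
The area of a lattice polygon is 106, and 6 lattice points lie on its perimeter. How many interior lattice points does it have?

104

Pick's theorem A = I + B/2 − 1 rearranges to I = A − B/2 + 1 = 106 − 6/2 + 1 = 104.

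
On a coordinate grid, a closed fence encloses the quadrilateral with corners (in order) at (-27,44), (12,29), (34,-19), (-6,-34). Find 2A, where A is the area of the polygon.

The shoelace formula gives twice the area as |((-27)·29 − 12·44) + (12·(-19) − 34·29) + (34·(-34) − (-6)·(-19)) + ((-6)·44 − (-27)·(-34))| = 4977, so the area is 2488.5.

4977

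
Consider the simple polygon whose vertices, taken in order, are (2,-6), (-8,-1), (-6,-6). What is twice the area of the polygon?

Using the shoelace formula, 2A = |[2·(-1) − (-8)·(-6)] + [(-8)·(-6) − (-6)·(-1)] + [(-6)·(-6) − 2·(-6)]| = 40, so the area is 20.

40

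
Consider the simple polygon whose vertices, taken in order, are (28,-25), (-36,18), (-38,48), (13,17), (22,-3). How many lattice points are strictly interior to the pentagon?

1792

The shoelace formula gives twice the area as |(28·18 − (-36)·(-25)) + ((-36)·48 − (-38)·18) + ((-38)·17 − 13·48) + (13·(-3) − 22·17) + (22·(-25) − 28·(-3))| = 3589, so the area is 3589/2.
The number of boundary lattice points is Σ gcd(|Δx|,|Δy|) = gcd(64,43) + gcd(2,30) + gcd(51,31) + gcd(9,20) + gcd(6,22) = 1+2+1+1+2 = 7.
Pick's theorem gives I = A − B/2 + 1 = 3589/2 − 7/2 + 1 = 1792.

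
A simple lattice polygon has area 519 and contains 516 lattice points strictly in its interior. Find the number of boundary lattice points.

Pick's theorem gives A = I + B/2 − 1, so B = 2(A − I + 1) = 2(519 − 516 + 1) = 8.

8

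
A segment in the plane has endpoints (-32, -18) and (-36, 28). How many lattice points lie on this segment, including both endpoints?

The number of lattice points on a segment between lattice points is gcd(|Δx|,|Δy|) + 1 = gcd(4,46) + 1 = 2 + 1 = 3.

3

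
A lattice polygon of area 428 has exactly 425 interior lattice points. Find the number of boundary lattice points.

8

Pick's theorem gives A = I + B/2 − 1, so B = 2(A − I + 1) = 2(428 − 425 + 1) = 8.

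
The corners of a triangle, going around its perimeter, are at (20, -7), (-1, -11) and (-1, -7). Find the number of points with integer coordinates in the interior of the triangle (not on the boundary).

30

By the shoelace formula, twice the signed area is |(20·(-11) − (-1)·(-7)) + ((-1)·(-7) − (-1)·(-11)) + ((-1)·(-7) − 20·(-7))| = 84, so the area is 42.
Summing gcd(|Δx|,|Δy|) over the edges gives the boundary count: gcd(21,4) + gcd(0,4) + gcd(21,0) = 1+4+21 = 26.
By Pick's theorem A = I + B/2 − 1, so I = 42 − 26/2 + 1 = 30.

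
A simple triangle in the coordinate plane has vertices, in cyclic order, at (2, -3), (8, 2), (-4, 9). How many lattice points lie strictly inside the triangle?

48

By the shoelace formula, twice the signed area is |[2·2 − 8·(-3)] + [8·9 − (-4)·2] + [(-4)·(-3) − 2·9]| = 102, so the area is 51.
The number of boundary lattice points is Σ gcd(|Δx|,|Δy|) = gcd(6,5) + gcd(12,7) + gcd(6,12) = 1+1+6 = 8.
By Pick's theorem A = I + B/2 − 1, so I = 51 − 8/2 + 1 = 48.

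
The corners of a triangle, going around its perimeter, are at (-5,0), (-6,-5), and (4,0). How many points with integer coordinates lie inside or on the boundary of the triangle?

Using the shoelace formula, 2A = |((-5)·(-5) − (-6)·0) + ((-6)·0 − 4·(-5)) + (4·0 − (-5)·0)| = 45, so the area is 22.5.
The number of boundary lattice points is Σ gcd(|Δx|,|Δy|) = gcd(1,5) + gcd(10,5) + gcd(9,0) = 1+5+9 = 15.
Pick's theorem gives I = A − B/2 + 1 = 22.5 − 15/2 + 1 = 16, so the closed region contains I + B = 16 + 15 = 31 lattice points.

31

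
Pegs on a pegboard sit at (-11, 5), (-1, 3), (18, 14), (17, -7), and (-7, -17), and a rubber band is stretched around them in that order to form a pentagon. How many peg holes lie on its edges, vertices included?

8

Along each edge there are gcd(|Δx|,|Δy|)+1 lattice points, so counting each shared vertex once the boundary has gcd(10,2) + gcd(19,11) + gcd(1,21) + gcd(24,10) + gcd(4,22) = 2+1+1+2+2 = 8.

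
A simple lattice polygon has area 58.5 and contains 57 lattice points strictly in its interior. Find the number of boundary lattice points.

Pick's theorem gives A = I + B/2 − 1, so B = 2(A − I + 1) = 2(58.5 − 57 + 1) = 5.

5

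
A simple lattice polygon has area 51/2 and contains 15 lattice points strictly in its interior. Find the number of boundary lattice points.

Pick's theorem gives A = I + B/2 − 1, so B = 2(A − I + 1) = 2(51/2 − 15 + 1) = 23.

23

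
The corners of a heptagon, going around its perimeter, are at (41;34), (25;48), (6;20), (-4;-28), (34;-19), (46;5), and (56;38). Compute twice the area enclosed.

5128

By the shoelace formula, twice the signed area is |[41·48 − 25·34] + [25·20 − 6·48] + [6·(-28) − (-4)·20] + [(-4)·(-19) − 34·(-28)] + [34·5 − 46·(-19)] + [46·38 − 56·5] + [56·34 − 41·38]| = 5128, so the area is 2564.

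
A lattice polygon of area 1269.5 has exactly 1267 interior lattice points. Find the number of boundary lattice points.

Pick's theorem gives A = I + B/2 − 1, so B = 2(A − I + 1) = 2(1269.5 − 1267 + 1) = 7.

7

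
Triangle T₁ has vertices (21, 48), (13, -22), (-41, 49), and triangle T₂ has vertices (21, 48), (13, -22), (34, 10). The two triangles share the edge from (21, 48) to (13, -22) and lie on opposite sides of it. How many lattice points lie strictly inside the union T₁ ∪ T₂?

2780

The union is the simple quadrilateral with vertices (21, 48), (-41, 49), (13, -22), (34, 10) in order.
The shoelace formula gives twice the area as |[21·49 − (-41)·48] + [(-41)·(-22) − 13·49] + [13·10 − 34·(-22)] + [34·48 − 21·10]| = 5562, so the area is 2781.
Summing gcd(|Δx|,|Δy|) over the edges gives the boundary count: gcd(62,1) + gcd(54,71) + gcd(21,32) + gcd(13,38) = 1+1+1+1 = 4.
By Pick's theorem I = A − B/2 + 1 = 2781 − 4/2 + 1 = 2780.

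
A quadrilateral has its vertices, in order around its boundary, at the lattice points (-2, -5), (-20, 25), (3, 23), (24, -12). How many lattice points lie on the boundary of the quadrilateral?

15

Summing gcd(|Δx|,|Δy|) over the edges gives the boundary count: gcd(18,30) + gcd(23,2) + gcd(21,35) + gcd(26,7) = 6+1+7+1 = 15.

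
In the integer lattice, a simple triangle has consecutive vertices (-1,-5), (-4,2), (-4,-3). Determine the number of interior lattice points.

5

The shoelace formula gives twice the area as |((-1)·2 − (-4)·(-5)) + ((-4)·(-3) − (-4)·2) + ((-4)·(-5) − (-1)·(-3))| = 15, so the area is 7.5.
Summing gcd(|Δx|,|Δy|) over the edges gives the boundary count: gcd(3,7) + gcd(0,5) + gcd(3,2) = 1+5+1 = 7.
By Pick's theorem A = I + B/2 − 1, so I = 7.5 − 7/2 + 1 = 5.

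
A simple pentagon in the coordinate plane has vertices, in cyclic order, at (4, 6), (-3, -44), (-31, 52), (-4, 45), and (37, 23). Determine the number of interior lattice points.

2243

By the shoelace formula, twice the signed area is |[4·(-44) − (-3)·6] + [(-3)·52 − (-31)·(-44)] + [(-31)·45 − (-4)·52] + [(-4)·23 − 37·45] + [37·6 − 4·23]| = 4492, so the area is 2246.
Along each edge there are gcd(|Δx|,|Δy|)+1 lattice points, so counting each shared vertex once the boundary has gcd(7,50) + gcd(28,96) + gcd(27,7) + gcd(41,22) + gcd(33,17) = 1+4+1+1+1 = 8.
Pick's theorem gives I = A − B/2 + 1 = 2246 − 8/2 + 1 = 2243.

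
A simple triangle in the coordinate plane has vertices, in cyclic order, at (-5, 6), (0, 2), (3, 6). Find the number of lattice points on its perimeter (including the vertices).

10

Along each edge there are gcd(|Δx|,|Δy|)+1 lattice points, so counting each shared vertex once the boundary has gcd(5,4) + gcd(3,4) + gcd(8,0) = 1+1+8 = 10.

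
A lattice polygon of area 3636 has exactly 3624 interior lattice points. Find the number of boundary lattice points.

26

Pick's theorem gives A = I + B/2 − 1, so B = 2(A − I + 1) = 2(3636 − 3624 + 1) = 26.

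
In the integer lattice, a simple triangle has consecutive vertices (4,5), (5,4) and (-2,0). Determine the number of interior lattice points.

Using the shoelace formula, 2A = |[4·4 − 5·5] + [5·0 − (-2)·4] + [(-2)·5 − 4·0]| = 11, so the area is 5.5.
Summing gcd(|Δx|,|Δy|) over the edges gives the boundary count: gcd(1,1) + gcd(7,4) + gcd(6,5) = 1+1+1 = 3.
By Pick's theorem A = I + B/2 − 1, so I = 5.5 − 3/2 + 1 = 5.

5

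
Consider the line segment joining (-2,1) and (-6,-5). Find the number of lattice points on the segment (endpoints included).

3

The number of lattice points on a segment between lattice points is gcd(|Δx|,|Δy|) + 1 = gcd(4,6) + 1 = 2 + 1 = 3.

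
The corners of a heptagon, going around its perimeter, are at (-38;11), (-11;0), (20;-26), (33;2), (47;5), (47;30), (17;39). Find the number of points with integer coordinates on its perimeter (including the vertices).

33

The number of boundary lattice points is Σ gcd(|Δx|,|Δy|) = gcd(27,11) + gcd(31,26) + gcd(13,28) + gcd(14,3) + gcd(0,25) + gcd(30,9) + gcd(55,28) = 1+1+1+1+25+3+1 = 33.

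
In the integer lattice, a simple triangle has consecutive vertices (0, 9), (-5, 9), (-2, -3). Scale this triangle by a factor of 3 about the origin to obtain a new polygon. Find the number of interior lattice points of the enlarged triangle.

256

The shoelace formula gives twice the area as |[0·9 − (-5)·9] + [(-5)·(-3) − (-2)·9] + [(-2)·9 − 0·(-3)]| = 60, so the area is 30.
Along each edge there are gcd(|Δx|,|Δy|)+1 lattice points, so counting each shared vertex once the boundary has gcd(5,0) + gcd(3,12) + gcd(2,12) = 5+3+2 = 10.
Scaling by 3 multiplies the area by 3² = 9 (so the new area is 270) and multiplies the boundary lattice-point count by 3, giving 30.
By Pick's theorem, the interior count of the dilated polygon is 270 − 30/2 + 1 = 256.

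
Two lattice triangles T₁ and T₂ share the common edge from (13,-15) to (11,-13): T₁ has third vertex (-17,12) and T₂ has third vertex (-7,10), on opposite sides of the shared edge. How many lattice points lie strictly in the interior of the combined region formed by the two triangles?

4

The union is the simple quadrilateral with vertices (13,-15), (-17,12), (11,-13), (-7,10) in order.
By the shoelace formula, twice the signed area is |(13·12 − (-17)·(-15)) + ((-17)·(-13) − 11·12) + (11·10 − (-7)·(-13)) + ((-7)·(-15) − 13·10)| = 16, so the area is 8.
Along each edge there are gcd(|Δx|,|Δy|)+1 lattice points, so counting each shared vertex once the boundary has gcd(30,27) + gcd(28,25) + gcd(18,23) + gcd(20,25) = 3+1+1+5 = 10.
By Pick's theorem I = A − B/2 + 1 = 8 − 10/2 + 1 = 4.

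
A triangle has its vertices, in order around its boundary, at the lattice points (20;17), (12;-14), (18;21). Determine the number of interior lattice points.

46

Using the shoelace formula, 2A = |(20·(-14) − 12·17) + (12·21 − 18·(-14)) + (18·17 − 20·21)| = 94, so the area is 47.
Summing gcd(|Δx|,|Δy|) over the edges gives the boundary count: gcd(8,31) + gcd(6,35) + gcd(2,4) = 1+1+2 = 4.
By Pick's theorem A = I + B/2 − 1, so I = 47 − 4/2 + 1 = 46.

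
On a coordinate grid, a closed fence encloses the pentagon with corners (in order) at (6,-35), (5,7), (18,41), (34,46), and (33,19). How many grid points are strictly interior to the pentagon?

The shoelace formula gives twice the area as |[6·7 − 5·(-35)] + [5·41 − 18·7] + [18·46 − 34·41] + [34·19 − 33·46] + [33·(-35) − 6·19]| = 2411, so the area is 2411/2.
Along each edge there are gcd(|Δx|,|Δy|)+1 lattice points, so counting each shared vertex once the boundary has gcd(1,42) + gcd(13,34) + gcd(16,5) + gcd(1,27) + gcd(27,54) = 1+1+1+1+27 = 31.
By Pick's theorem A = I + B/2 − 1, so I = 2411/2 − 31/2 + 1 = 1191.

1191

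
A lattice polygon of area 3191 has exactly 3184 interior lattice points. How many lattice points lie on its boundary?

Pick's theorem gives A = I + B/2 − 1, so B = 2(A − I + 1) = 2(3191 − 3184 + 1) = 16.

16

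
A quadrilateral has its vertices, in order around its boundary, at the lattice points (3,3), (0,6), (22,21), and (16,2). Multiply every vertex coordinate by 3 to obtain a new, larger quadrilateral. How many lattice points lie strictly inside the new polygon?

The shoelace formula gives twice the area as |(3·6 − 0·3) + (0·21 − 22·6) + (22·2 − 16·21) + (16·3 − 3·2)| = 364, so the area is 182.
The number of boundary lattice points is Σ gcd(|Δx|,|Δy|) = gcd(3,3) + gcd(22,15) + gcd(6,19) + gcd(13,1) = 3+1+1+1 = 6.
Scaling by 3 multiplies the area by 3² = 9 (so the new area is 1638) and multiplies the boundary lattice-point count by 3, giving 18.
By Pick's theorem, the interior count of the dilated polygon is 1638 − 18/2 + 1 = 1630.

1630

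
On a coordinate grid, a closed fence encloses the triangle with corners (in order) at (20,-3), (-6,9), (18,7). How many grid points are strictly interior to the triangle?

116

Using the shoelace formula, 2A = |[20·9 − (-6)·(-3)] + [(-6)·7 − 18·9] + [18·(-3) − 20·7]| = 236, so the area is 118.
The number of boundary lattice points is Σ gcd(|Δx|,|Δy|) = gcd(26,12) + gcd(24,2) + gcd(2,10) = 2+2+2 = 6.
By Pick's theorem A = I + B/2 − 1, so I = 118 − 6/2 + 1 = 116.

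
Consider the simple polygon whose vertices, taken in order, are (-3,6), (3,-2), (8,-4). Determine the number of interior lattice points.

13

By the shoelace formula, twice the signed area is |((-3)·(-2) − 3·6) + (3·(-4) − 8·(-2)) + (8·6 − (-3)·(-4))| = 28, so the area is 14.
Summing gcd(|Δx|,|Δy|) over the edges gives the boundary count: gcd(6,8) + gcd(5,2) + gcd(11,10) = 2+1+1 = 4.
By Pick's theorem A = I + B/2 − 1, so I = 14 − 4/2 + 1 = 13.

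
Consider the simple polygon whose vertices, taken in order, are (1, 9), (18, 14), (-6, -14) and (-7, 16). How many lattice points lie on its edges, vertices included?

7

Along each edge there are gcd(|Δx|,|Δy|)+1 lattice points, so counting each shared vertex once the boundary has gcd(17,5) + gcd(24,28) + gcd(1,30) + gcd(8,7) = 1+4+1+1 = 7.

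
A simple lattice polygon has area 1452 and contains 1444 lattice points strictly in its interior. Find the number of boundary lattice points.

Pick's theorem gives A = I + B/2 − 1, so B = 2(A − I + 1) = 2(1452 − 1444 + 1) = 18.

18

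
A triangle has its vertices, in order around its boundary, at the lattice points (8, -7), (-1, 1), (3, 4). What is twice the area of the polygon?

Using the shoelace formula, 2A = |[8·1 − (-1)·(-7)] + [(-1)·4 − 3·1] + [3·(-7) − 8·4]| = 59, so the area is 59/2.

59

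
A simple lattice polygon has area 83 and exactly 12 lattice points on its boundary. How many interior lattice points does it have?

78

Pick's theorem A = I + B/2 − 1 rearranges to I = A − B/2 + 1 = 83 − 12/2 + 1 = 78.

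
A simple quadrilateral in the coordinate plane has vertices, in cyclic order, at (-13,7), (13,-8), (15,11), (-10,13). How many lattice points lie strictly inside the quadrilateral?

Using the shoelace formula, 2A = |((-13)·(-8) − 13·7) + (13·11 − 15·(-8)) + (15·13 − (-10)·11) + ((-10)·7 − (-13)·13)| = 680, so the area is 340.
The number of boundary lattice points is Σ gcd(|Δx|,|Δy|) = gcd(26,15) + gcd(2,19) + gcd(25,2) + gcd(3,6) = 1+1+1+3 = 6.
By Pick's theorem A = I + B/2 − 1, so I = 340 − 6/2 + 1 = 338.

338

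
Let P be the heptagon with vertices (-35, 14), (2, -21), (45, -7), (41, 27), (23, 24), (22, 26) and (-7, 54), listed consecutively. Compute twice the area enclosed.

The shoelace formula gives twice the area as |((-35)·(-21) − 2·14) + (2·(-7) − 45·(-21)) + (45·27 − 41·(-7)) + (41·24 − 23·27) + (23·26 − 22·24) + (22·54 − (-7)·26) + ((-7)·14 − (-35)·54)| = 6735, so the area is 6735/2.

6735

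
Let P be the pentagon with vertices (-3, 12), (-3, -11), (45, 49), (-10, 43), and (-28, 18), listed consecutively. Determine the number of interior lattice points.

Using the shoelace formula, 2A = |[(-3)·(-11) − (-3)·12] + [(-3)·49 − 45·(-11)] + [45·43 − (-10)·49] + [(-10)·18 − (-28)·43] + [(-28)·12 − (-3)·18]| = 3584, so the area is 1792.
The number of boundary lattice points is Σ gcd(|Δx|,|Δy|) = gcd(0,23) + gcd(48,60) + gcd(55,6) + gcd(18,25) + gcd(25,6) = 23+12+1+1+1 = 38.
By Pick's theorem A = I + B/2 − 1, so I = 1792 − 38/2 + 1 = 1774.

1774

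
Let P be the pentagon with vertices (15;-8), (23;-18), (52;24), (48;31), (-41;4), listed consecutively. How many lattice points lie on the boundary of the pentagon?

9

Summing gcd(|Δx|,|Δy|) over the edges gives the boundary count: gcd(8,10) + gcd(29,42) + gcd(4,7) + gcd(89,27) + gcd(56,12) = 2+1+1+1+4 = 9.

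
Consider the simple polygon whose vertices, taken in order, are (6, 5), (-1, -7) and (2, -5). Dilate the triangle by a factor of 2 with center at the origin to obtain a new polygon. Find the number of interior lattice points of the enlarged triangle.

By the shoelace formula, twice the signed area is |[6·(-7) − (-1)·5] + [(-1)·(-5) − 2·(-7)] + [2·5 − 6·(-5)]| = 22, so the area is 11.
Along each edge there are gcd(|Δx|,|Δy|)+1 lattice points, so counting each shared vertex once the boundary has gcd(7,12) + gcd(3,2) + gcd(4,10) = 1+1+2 = 4.
Scaling by 2 multiplies the area by 2² = 4 (so the new area is 44) and multiplies the boundary lattice-point count by 2, giving 8.
By Pick's theorem, the interior count of the dilated polygon is 44 − 8/2 + 1 = 41.

41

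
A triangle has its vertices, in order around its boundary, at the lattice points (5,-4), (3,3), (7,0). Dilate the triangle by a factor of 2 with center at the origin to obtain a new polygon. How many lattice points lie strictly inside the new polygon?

By the shoelace formula, twice the signed area is |[5·3 − 3·(-4)] + [3·0 − 7·3] + [7·(-4) − 5·0]| = 22, so the area is 11.
Along each edge there are gcd(|Δx|,|Δy|)+1 lattice points, so counting each shared vertex once the boundary has gcd(2,7) + gcd(4,3) + gcd(2,4) = 1+1+2 = 4.
Scaling by 2 multiplies the area by 2² = 4 (so the new area is 44) and multiplies the boundary lattice-point count by 2, giving 8.
By Pick's theorem, the interior count of the dilated polygon is 44 − 8/2 + 1 = 41.

41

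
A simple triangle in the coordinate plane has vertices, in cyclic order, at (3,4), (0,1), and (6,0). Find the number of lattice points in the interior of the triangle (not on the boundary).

Using the shoelace formula, 2A = |(3·1 − 0·4) + (0·0 − 6·1) + (6·4 − 3·0)| = 21, so the area is 21/2.
Summing gcd(|Δx|,|Δy|) over the edges gives the boundary count: gcd(3,3) + gcd(6,1) + gcd(3,4) = 3+1+1 = 5.
By Pick's theorem A = I + B/2 − 1, so I = 21/2 − 5/2 + 1 = 9.

9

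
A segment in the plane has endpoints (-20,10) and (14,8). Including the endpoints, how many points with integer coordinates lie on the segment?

3

The number of lattice points on a segment between lattice points is gcd(|Δx|,|Δy|) + 1 = gcd(34,2) + 1 = 2 + 1 = 3.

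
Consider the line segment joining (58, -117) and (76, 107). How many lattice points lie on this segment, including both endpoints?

3

The number of lattice points on a segment between lattice points is gcd(|Δx|,|Δy|) + 1 = gcd(18,224) + 1 = 2 + 1 = 3.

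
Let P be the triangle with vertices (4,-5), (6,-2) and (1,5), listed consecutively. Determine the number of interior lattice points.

Using the shoelace formula, 2A = |(4·(-2) − 6·(-5)) + (6·5 − 1·(-2)) + (1·(-5) − 4·5)| = 29, so the area is 14.5.
The number of boundary lattice points is Σ gcd(|Δx|,|Δy|) = gcd(2,3) + gcd(5,7) + gcd(3,10) = 1+1+1 = 3.
Pick's theorem gives I = A − B/2 + 1 = 14.5 − 3/2 + 1 = 14.

14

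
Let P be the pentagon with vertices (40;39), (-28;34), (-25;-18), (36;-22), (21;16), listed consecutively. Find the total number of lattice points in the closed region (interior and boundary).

The shoelace formula gives twice the area as |[40·34 − (-28)·39] + [(-28)·(-18) − (-25)·34] + [(-25)·(-22) − 36·(-18)] + [36·16 − 21·(-22)] + [21·39 − 40·16]| = 6221, so the area is 6221/2.
The number of boundary lattice points is Σ gcd(|Δx|,|Δy|) = gcd(68,5) + gcd(3,52) + gcd(61,4) + gcd(15,38) + gcd(19,23) = 1+1+1+1+1 = 5.
Pick's theorem gives I = A − B/2 + 1 = 6221/2 − 5/2 + 1 = 3109, so the closed region contains I + B = 3109 + 5 = 3114 lattice points.

3114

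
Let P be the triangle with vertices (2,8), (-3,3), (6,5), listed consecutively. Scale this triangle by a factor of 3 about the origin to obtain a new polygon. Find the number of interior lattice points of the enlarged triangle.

By the shoelace formula, twice the signed area is |(2·3 − (-3)·8) + ((-3)·5 − 6·3) + (6·8 − 2·5)| = 35, so the area is 17.5.
Summing gcd(|Δx|,|Δy|) over the edges gives the boundary count: gcd(5,5) + gcd(9,2) + gcd(4,3) = 5+1+1 = 7.
Scaling by 3 multiplies the area by 3² = 9 (so the new area is 157.5) and multiplies the boundary lattice-point count by 3, giving 21.
By Pick's theorem, the interior count of the dilated polygon is 157.5 − 21/2 + 1 = 148.

148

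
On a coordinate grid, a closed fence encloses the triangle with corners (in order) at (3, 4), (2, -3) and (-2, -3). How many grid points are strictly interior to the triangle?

Using the shoelace formula, 2A = |[3·(-3) − 2·4] + [2·(-3) − (-2)·(-3)] + [(-2)·4 − 3·(-3)]| = 28, so the area is 14.
Summing gcd(|Δx|,|Δy|) over the edges gives the boundary count: gcd(1,7) + gcd(4,0) + gcd(5,7) = 1+4+1 = 6.
By Pick's theorem A = I + B/2 − 1, so I = 14 − 6/2 + 1 = 12.

12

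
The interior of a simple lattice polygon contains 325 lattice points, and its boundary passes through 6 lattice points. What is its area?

Pick's theorem states A = I + B/2 − 1, so A = 325 + 6/2 − 1 = 327.

327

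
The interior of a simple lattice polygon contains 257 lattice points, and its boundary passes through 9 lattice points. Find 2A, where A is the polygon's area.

By Pick's theorem, A = I + B/2 − 1 = 257 + 9/2 − 1 = 521/2.
Hence 2A = 521.

521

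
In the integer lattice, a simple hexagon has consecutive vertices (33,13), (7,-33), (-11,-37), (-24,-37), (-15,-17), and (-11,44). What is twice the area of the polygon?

Using the shoelace formula, 2A = |(33·(-33) − 7·13) + (7·(-37) − (-11)·(-33)) + ((-11)·(-37) − (-24)·(-37)) + ((-24)·(-17) − (-15)·(-37)) + ((-15)·44 − (-11)·(-17)) + ((-11)·13 − 33·44)| = 4872, so the area is 2436.

4872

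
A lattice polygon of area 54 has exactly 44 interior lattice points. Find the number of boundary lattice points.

Pick's theorem gives A = I + B/2 − 1, so B = 2(A − I + 1) = 2(54 − 44 + 1) = 22.

22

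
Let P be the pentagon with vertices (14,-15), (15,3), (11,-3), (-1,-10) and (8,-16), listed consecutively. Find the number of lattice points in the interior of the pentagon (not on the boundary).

Using the shoelace formula, 2A = |[14·3 − 15·(-15)] + [15·(-3) − 11·3] + [11·(-10) − (-1)·(-3)] + [(-1)·(-16) − 8·(-10)] + [8·(-15) − 14·(-16)]| = 276, so the area is 138.
Summing gcd(|Δx|,|Δy|) over the edges gives the boundary count: gcd(1,18) + gcd(4,6) + gcd(12,7) + gcd(9,6) + gcd(6,1) = 1+2+1+3+1 = 8.
By Pick's theorem A = I + B/2 − 1, so I = 138 − 8/2 + 1 = 135.

135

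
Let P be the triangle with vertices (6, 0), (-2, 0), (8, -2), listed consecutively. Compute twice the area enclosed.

By the shoelace formula, twice the signed area is |(6·0 − (-2)·0) + ((-2)·(-2) − 8·0) + (8·0 − 6·(-2))| = 16, so the area is 8.

16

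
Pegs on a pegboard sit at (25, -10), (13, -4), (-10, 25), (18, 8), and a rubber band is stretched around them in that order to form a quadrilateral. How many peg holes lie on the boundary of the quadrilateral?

The number of boundary lattice points is Σ gcd(|Δx|,|Δy|) = gcd(12,6) + gcd(23,29) + gcd(28,17) + gcd(7,18) = 6+1+1+1 = 9.

9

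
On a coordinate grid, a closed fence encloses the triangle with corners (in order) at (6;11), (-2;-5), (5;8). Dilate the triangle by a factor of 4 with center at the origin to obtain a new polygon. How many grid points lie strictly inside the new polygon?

45

The shoelace formula gives twice the area as |(6·(-5) − (-2)·11) + ((-2)·8 − 5·(-5)) + (5·11 − 6·8)| = 8, so the area is 4.
Summing gcd(|Δx|,|Δy|) over the edges gives the boundary count: gcd(8,16) + gcd(7,13) + gcd(1,3) = 8+1+1 = 10.
Scaling by 4 multiplies the area by 4² = 16 (so the new area is 64) and multiplies the boundary lattice-point count by 4, giving 40.
By Pick's theorem, the interior count of the dilated polygon is 64 − 40/2 + 1 = 45.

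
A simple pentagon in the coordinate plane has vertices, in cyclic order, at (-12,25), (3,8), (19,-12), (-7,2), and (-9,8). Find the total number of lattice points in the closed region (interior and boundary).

292

The shoelace formula gives twice the area as |[(-12)·8 − 3·25] + [3·(-12) − 19·8] + [19·2 − (-7)·(-12)] + [(-7)·8 − (-9)·2] + [(-9)·25 − (-12)·8]| = 572, so the area is 286.
The number of boundary lattice points is Σ gcd(|Δx|,|Δy|) = gcd(15,17) + gcd(16,20) + gcd(26,14) + gcd(2,6) + gcd(3,17) = 1+4+2+2+1 = 10.
Pick's theorem gives I = A − B/2 + 1 = 286 − 10/2 + 1 = 282, so the closed region contains I + B = 282 + 10 = 292 lattice points.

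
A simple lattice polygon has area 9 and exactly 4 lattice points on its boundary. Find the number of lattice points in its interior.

8

Pick's theorem A = I + B/2 − 1 rearranges to I = A − B/2 + 1 = 9 − 4/2 + 1 = 8.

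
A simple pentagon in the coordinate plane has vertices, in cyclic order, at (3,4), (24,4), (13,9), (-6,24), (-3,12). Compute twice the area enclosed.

398

Using the shoelace formula, 2A = |(3·4 − 24·4) + (24·9 − 13·4) + (13·24 − (-6)·9) + ((-6)·12 − (-3)·24) + ((-3)·4 − 3·12)| = 398, so the area is 199.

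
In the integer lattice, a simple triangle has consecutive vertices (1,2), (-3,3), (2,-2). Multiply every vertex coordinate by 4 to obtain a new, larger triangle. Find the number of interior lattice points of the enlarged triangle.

107

Using the shoelace formula, 2A = |[1·3 − (-3)·2] + [(-3)·(-2) − 2·3] + [2·2 − 1·(-2)]| = 15, so the area is 7.5.
Along each edge there are gcd(|Δx|,|Δy|)+1 lattice points, so counting each shared vertex once the boundary has gcd(4,1) + gcd(5,5) + gcd(1,4) = 1+5+1 = 7.
Scaling by 4 multiplies the area by 4² = 16 (so the new area is 120) and multiplies the boundary lattice-point count by 4, giving 28.
By Pick's theorem, the interior count of the dilated polygon is 120 − 28/2 + 1 = 107.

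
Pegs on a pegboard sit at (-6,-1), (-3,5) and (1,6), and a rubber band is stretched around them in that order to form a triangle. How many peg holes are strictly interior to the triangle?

The shoelace formula gives twice the area as |[(-6)·5 − (-3)·(-1)] + [(-3)·6 − 1·5] + [1·(-1) − (-6)·6]| = 21, so the area is 10.5.
Summing gcd(|Δx|,|Δy|) over the edges gives the boundary count: gcd(3,6) + gcd(4,1) + gcd(7,7) = 3+1+7 = 11.
Pick's theorem gives I = A − B/2 + 1 = 10.5 − 11/2 + 1 = 6.

6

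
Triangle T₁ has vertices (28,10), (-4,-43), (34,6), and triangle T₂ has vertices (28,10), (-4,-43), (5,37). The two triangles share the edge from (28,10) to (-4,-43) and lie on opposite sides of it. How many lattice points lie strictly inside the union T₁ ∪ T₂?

1263

The union is the simple quadrilateral with vertices (28,10), (34,6), (-4,-43), (5,37) in order.
Using the shoelace formula, 2A = |(28·6 − 34·10) + (34·(-43) − (-4)·6) + ((-4)·37 − 5·(-43)) + (5·10 − 28·37)| = 2529, so the area is 1264.5.
Summing gcd(|Δx|,|Δy|) over the edges gives the boundary count: gcd(6,4) + gcd(38,49) + gcd(9,80) + gcd(23,27) = 2+1+1+1 = 5.
By Pick's theorem I = A − B/2 + 1 = 1264.5 − 5/2 + 1 = 1263.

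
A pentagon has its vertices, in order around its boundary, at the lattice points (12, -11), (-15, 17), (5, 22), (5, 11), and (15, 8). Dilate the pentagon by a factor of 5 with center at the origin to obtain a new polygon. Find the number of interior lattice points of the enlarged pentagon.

Using the shoelace formula, 2A = |[12·17 − (-15)·(-11)] + [(-15)·22 − 5·17] + [5·11 − 5·22] + [5·8 − 15·11] + [15·(-11) − 12·8]| = 817, so the area is 817/2.
Along each edge there are gcd(|Δx|,|Δy|)+1 lattice points, so counting each shared vertex once the boundary has gcd(27,28) + gcd(20,5) + gcd(0,11) + gcd(10,3) + gcd(3,19) = 1+5+11+1+1 = 19.
Scaling by 5 multiplies the area by 5² = 25 (so the new area is 20425/2) and multiplies the boundary lattice-point count by 5, giving 95.
By Pick's theorem, the interior count of the dilated polygon is 20425/2 − 95/2 + 1 = 10166.

10166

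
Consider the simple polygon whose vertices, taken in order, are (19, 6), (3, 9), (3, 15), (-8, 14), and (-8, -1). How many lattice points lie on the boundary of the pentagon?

The number of boundary lattice points is Σ gcd(|Δx|,|Δy|) = gcd(16,3) + gcd(0,6) + gcd(11,1) + gcd(0,15) + gcd(27,7) = 1+6+1+15+1 = 24.

24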